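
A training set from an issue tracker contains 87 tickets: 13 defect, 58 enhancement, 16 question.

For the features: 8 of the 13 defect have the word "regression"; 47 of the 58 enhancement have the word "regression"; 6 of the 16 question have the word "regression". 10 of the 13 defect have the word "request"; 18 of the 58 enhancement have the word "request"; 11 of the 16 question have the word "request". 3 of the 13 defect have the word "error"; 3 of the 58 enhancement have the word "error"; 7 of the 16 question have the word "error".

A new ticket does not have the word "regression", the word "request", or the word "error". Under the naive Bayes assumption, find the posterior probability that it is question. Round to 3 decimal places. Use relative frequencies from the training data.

0.179

defect: (13/87) × (5/13) × (3/13) × (10/13) ≈ 0.010202
enhancement: (58/87) × (11/58) × (40/58) × (55/58) ≈ 0.0826876
question: (16/87) × (10/16) × (5/16) × (9/16) ≈ 0.0202047
P(question | x) = 0.0202047 / 0.1130943 ≈ 0.179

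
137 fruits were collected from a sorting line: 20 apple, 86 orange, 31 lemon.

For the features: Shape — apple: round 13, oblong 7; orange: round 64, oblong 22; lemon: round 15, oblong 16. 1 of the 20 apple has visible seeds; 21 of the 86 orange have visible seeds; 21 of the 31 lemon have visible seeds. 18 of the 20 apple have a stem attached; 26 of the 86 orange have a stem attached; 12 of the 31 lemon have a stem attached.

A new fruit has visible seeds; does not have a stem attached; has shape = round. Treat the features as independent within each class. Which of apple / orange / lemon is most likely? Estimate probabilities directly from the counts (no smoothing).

orange

apple: (20/137) × (13/20) × (1/20) × (2/20) ≈ 0.000474453
orange: (86/137) × (64/86) × (21/86) × (60/86) ≈ 0.0795853
lemon: (31/137) × (15/31) × (21/31) × (19/31) ≈ 0.045459
Highest score → orange.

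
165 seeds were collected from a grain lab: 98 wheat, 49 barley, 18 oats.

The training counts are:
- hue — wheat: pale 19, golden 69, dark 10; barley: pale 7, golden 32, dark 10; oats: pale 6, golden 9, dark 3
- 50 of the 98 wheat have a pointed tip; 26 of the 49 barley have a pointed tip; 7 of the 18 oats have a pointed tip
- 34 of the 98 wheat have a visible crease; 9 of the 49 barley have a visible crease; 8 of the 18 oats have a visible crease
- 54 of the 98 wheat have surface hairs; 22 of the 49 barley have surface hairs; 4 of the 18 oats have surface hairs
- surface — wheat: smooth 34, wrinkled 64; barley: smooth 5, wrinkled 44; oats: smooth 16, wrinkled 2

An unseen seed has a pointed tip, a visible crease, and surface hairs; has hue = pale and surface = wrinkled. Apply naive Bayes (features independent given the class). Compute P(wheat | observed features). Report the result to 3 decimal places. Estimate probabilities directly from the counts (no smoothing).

0.801

wheat: (98/165) × (19/98) × (50/98) × (34/98) × (54/98) × (64/98) ≈ 0.0073348
barley: (49/165) × (7/49) × (26/49) × (9/49) × (22/49) × (44/49) ≈ 0.00166694
oats: (18/165) × (6/18) × (7/18) × (8/18) × (4/18) × (2/18) ≈ 0.000155187
P(wheat | x) = 0.0073348 / 0.009156927 ≈ 0.801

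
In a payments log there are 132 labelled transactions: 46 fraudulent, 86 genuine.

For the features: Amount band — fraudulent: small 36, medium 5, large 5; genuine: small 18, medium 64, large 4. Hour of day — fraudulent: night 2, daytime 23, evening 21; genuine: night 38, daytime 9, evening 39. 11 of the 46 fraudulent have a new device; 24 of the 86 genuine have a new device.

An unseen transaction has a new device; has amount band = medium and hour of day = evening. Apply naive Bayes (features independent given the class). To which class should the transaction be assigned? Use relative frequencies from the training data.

fraudulent: (46/132) × (5/46) × (21/46) × (11/46) ≈ 0.00413516
genuine: (86/132) × (64/86) × (39/86) × (24/86) ≈ 0.0613599
Highest score → genuine.

genuine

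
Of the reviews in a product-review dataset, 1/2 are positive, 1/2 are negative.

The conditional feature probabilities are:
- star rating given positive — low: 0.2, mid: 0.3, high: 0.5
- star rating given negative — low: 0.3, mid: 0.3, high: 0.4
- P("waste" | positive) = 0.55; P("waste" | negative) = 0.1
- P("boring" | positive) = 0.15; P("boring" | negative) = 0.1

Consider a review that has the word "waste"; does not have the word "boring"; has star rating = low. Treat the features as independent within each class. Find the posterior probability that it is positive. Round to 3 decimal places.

positive: 0.5 × 0.2 × 0.55 × (1−0.15) = 0.04675
negative: 0.5 × 0.3 × 0.1 × (1−0.1) = 0.0135
P(positive | x) = 0.04675 / 0.06025 ≈ 0.776

0.776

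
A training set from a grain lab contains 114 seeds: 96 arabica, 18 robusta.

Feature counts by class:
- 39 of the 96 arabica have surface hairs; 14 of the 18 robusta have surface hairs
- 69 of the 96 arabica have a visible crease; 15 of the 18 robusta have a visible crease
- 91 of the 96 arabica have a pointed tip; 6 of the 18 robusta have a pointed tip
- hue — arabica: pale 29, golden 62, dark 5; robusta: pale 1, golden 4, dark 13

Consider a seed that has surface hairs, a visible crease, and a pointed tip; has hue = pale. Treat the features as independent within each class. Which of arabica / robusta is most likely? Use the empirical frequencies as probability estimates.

arabica

arabica: (96/114) × (39/96) × (69/96) × (91/96) × (29/96) ≈ 0.07041
robusta: (18/114) × (14/18) × (15/18) × (6/18) × (1/18) ≈ 0.00189517
Highest score → arabica.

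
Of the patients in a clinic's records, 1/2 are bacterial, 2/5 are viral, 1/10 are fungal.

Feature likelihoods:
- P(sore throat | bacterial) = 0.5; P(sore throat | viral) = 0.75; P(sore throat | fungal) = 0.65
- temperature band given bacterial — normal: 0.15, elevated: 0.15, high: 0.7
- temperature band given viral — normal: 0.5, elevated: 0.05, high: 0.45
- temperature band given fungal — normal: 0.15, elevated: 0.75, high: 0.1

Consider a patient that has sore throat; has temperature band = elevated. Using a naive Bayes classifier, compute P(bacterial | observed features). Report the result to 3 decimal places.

0.370

bacterial: 0.5 × 0.5 × 0.15 = 0.0375
viral: 0.4 × 0.75 × 0.05 = 0.015
fungal: 0.1 × 0.65 × 0.75 = 0.04875
P(bacterial | x) = 0.0375 / 0.10125 ≈ 0.370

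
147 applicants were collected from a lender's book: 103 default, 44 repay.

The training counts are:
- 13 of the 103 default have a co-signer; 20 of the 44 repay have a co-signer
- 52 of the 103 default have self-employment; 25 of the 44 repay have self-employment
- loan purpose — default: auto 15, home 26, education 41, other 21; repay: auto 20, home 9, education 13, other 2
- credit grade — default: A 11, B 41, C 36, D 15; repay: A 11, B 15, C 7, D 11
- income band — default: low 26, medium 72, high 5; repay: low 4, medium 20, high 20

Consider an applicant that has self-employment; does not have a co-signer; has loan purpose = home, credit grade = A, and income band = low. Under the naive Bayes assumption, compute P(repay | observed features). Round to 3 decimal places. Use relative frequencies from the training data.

0.170

default: (103/147) × (90/103) × (52/103) × (26/103) × (11/103) × (26/103) ≈ 0.00210339
repay: (44/147) × (24/44) × (25/44) × (9/44) × (11/44) × (4/44) ≈ 0.000431239
P(repay | x) = 0.000431239 / 0.002534629 ≈ 0.170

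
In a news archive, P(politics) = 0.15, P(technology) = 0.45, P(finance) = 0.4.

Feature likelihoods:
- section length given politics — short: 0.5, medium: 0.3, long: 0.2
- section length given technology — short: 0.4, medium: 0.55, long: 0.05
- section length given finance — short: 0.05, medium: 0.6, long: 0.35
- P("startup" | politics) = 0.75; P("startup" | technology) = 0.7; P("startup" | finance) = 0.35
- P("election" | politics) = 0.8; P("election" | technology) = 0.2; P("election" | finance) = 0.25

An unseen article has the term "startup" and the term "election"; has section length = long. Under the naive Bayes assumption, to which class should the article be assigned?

politics: 0.15 × 0.2 × 0.75 × 0.8 = 0.018
technology: 0.45 × 0.05 × 0.7 × 0.2 = 0.00315
finance: 0.4 × 0.35 × 0.35 × 0.25 = 0.01225
Highest score → politics.

politics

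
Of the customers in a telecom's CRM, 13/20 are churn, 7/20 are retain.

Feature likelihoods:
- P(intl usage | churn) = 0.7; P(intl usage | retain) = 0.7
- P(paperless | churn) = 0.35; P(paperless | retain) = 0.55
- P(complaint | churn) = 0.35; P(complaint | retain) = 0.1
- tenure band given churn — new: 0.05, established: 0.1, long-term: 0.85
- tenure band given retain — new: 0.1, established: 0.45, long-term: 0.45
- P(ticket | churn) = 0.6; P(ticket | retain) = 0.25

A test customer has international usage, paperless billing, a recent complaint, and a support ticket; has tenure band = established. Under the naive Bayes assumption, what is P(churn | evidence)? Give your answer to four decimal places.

churn: 0.65 × 0.7 × 0.35 × 0.35 × 0.1 × 0.6 = 0.00334425
retain: 0.35 × 0.7 × 0.55 × 0.1 × 0.45 × 0.25 = 0.0015159375
P(churn | x) = 0.00334425 / 0.0048601875 ≈ 0.6881

0.6881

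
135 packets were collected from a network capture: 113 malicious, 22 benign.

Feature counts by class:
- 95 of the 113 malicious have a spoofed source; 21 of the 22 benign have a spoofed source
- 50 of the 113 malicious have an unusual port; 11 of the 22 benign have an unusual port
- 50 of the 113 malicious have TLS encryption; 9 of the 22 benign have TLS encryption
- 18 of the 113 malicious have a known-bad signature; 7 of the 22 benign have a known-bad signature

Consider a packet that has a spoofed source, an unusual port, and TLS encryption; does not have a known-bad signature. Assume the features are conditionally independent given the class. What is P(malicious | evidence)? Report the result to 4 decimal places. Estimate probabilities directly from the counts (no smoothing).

malicious: (113/135) × (95/113) × (50/113) × (50/113) × (95/113) ≈ 0.115829
benign: (22/135) × (21/22) × (11/22) × (9/22) × (15/22) ≈ 0.0216942
P(malicious | x) = 0.115829 / 0.1375232 ≈ 0.8423

0.8423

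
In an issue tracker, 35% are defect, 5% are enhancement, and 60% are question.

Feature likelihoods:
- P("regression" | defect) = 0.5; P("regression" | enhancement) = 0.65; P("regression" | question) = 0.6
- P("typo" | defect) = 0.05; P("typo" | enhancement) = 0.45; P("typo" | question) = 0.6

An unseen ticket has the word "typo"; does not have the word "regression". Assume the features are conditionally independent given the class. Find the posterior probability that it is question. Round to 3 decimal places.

defect: 0.35 × (1−0.5) × 0.05 = 0.00875
enhancement: 0.05 × (1−0.65) × 0.45 = 0.007875
question: 0.6 × (1−0.6) × 0.6 = 0.144
P(question | x) = 0.144 / 0.160625 ≈ 0.896

0.896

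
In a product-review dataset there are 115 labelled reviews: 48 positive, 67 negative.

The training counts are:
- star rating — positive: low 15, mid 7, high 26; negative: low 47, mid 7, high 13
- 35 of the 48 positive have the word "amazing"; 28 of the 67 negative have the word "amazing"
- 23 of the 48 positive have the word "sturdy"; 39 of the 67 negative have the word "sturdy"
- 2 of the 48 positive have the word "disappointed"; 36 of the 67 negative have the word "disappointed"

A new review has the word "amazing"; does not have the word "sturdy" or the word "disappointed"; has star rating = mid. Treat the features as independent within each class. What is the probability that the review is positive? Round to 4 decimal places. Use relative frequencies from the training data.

0.8183

positive: (48/115) × (7/48) × (35/48) × (25/48) × (46/48) ≈ 0.0221535
negative: (67/115) × (7/67) × (28/67) × (28/67) × (31/67) ≈ 0.00491874
P(positive | x) = 0.0221535 / 0.02707224 ≈ 0.8183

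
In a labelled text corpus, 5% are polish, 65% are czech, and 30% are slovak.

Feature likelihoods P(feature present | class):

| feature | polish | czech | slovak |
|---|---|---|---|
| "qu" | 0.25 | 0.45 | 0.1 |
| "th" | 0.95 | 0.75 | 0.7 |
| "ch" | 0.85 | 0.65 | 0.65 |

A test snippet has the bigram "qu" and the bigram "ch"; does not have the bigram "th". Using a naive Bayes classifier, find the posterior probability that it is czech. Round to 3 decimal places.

polish: 0.05 × 0.25 × (1−0.95) × 0.85 = 0.00053125
czech: 0.65 × 0.45 × (1−0.75) × 0.65 = 0.04753125
slovak: 0.3 × 0.1 × (1−0.7) × 0.65 = 0.00585
P(czech | x) = 0.04753125 / 0.0539125 ≈ 0.882

0.882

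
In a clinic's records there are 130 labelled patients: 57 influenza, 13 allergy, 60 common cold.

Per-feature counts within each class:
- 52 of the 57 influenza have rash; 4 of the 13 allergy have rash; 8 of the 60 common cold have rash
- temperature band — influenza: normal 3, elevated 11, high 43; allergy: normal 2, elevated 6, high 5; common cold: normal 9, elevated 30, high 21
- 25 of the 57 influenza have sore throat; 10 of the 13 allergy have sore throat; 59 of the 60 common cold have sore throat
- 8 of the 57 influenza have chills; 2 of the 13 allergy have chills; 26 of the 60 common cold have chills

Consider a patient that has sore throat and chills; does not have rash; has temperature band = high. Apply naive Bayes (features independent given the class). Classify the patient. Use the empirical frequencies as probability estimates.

common cold

influenza: (57/130) × (5/57) × (43/57) × (25/57) × (8/57) ≈ 0.00178608
allergy: (13/130) × (9/13) × (5/13) × (10/13) × (2/13) ≈ 0.00315115
common cold: (60/130) × (52/60) × (21/60) × (59/60) × (26/60) ≈ 0.0596556
Highest score → common cold.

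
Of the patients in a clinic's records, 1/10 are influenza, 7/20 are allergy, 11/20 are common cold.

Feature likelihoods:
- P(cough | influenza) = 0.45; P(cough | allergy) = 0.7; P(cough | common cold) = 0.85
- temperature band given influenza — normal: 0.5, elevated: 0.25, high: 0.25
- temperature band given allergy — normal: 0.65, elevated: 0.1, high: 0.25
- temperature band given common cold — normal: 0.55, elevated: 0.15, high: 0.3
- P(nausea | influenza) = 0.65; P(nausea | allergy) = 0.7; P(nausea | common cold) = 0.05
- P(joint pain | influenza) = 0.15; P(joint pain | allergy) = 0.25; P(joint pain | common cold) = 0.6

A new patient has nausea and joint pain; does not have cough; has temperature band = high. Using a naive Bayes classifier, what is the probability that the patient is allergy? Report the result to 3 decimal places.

influenza: 0.1 × (1−0.45) × 0.25 × 0.65 × 0.15 = 0.001340625
allergy: 0.35 × (1−0.7) × 0.25 × 0.7 × 0.25 = 0.00459375
common cold: 0.55 × (1−0.85) × 0.3 × 0.05 × 0.6 = 0.0007425
P(allergy | x) = 0.00459375 / 0.006676875 ≈ 0.688

0.688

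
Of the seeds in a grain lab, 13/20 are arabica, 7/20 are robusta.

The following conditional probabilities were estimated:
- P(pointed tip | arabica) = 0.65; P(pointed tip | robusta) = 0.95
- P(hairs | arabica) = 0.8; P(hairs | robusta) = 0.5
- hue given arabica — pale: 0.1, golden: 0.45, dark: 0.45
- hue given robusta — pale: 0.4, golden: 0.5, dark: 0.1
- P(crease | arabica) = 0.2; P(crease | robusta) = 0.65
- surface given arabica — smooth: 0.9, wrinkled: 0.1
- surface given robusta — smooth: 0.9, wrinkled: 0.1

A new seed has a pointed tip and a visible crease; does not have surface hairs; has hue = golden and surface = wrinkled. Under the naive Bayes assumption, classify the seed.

robusta

arabica: 0.65 × 0.65 × (1−0.8) × 0.45 × 0.2 × 0.1 = 0.0007605
robusta: 0.35 × 0.95 × (1−0.5) × 0.5 × 0.65 × 0.1 = 0.005403125
Highest score → robusta.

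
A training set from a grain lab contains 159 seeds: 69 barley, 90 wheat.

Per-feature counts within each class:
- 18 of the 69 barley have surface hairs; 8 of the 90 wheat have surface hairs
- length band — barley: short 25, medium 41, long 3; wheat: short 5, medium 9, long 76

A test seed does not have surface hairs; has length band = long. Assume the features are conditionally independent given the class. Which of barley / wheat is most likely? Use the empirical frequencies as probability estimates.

wheat

barley: (69/159) × (51/69) × (3/69) ≈ 0.0139459
wheat: (90/159) × (82/90) × (76/90) ≈ 0.4355
Highest score → wheat.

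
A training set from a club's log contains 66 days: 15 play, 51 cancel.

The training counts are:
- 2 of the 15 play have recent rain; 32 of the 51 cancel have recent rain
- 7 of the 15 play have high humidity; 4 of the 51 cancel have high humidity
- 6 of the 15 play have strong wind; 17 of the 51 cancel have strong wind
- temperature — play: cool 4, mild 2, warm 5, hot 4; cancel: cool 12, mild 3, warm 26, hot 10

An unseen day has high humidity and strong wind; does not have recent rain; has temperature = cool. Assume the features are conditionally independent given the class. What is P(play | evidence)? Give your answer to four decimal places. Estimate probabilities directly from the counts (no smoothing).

play: (15/66) × (13/15) × (7/15) × (6/15) × (4/15) ≈ 0.00980471
cancel: (51/66) × (19/51) × (4/51) × (17/51) × (12/51) ≈ 0.00177088
P(play | x) = 0.00980471 / 0.01157559 ≈ 0.8470

0.8470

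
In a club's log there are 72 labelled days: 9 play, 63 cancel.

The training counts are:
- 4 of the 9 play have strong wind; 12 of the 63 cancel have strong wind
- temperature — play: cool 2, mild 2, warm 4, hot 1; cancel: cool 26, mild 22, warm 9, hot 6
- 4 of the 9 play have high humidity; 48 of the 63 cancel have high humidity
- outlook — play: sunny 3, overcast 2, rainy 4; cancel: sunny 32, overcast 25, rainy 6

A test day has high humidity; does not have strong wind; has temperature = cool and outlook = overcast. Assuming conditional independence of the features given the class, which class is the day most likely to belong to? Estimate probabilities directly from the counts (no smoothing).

play: (9/72) × (5/9) × (2/9) × (4/9) × (2/9) ≈ 0.00152416
cancel: (63/72) × (51/63) × (26/63) × (48/63) × (25/63) ≈ 0.0883834
Highest score → cancel.

cancel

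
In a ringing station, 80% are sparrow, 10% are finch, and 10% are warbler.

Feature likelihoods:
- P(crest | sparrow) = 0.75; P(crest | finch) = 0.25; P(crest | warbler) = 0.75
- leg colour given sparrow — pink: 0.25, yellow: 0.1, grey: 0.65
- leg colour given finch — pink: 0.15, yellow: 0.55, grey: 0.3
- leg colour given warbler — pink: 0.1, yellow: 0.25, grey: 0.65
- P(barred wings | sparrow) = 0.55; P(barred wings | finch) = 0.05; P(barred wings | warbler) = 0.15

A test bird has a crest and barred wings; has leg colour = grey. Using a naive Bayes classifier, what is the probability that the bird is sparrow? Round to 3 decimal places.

0.965

sparrow: 0.8 × 0.75 × 0.65 × 0.55 = 0.2145
finch: 0.1 × 0.25 × 0.3 × 0.05 = 0.000375
warbler: 0.1 × 0.75 × 0.65 × 0.15 = 0.0073125
P(sparrow | x) = 0.2145 / 0.2221875 ≈ 0.965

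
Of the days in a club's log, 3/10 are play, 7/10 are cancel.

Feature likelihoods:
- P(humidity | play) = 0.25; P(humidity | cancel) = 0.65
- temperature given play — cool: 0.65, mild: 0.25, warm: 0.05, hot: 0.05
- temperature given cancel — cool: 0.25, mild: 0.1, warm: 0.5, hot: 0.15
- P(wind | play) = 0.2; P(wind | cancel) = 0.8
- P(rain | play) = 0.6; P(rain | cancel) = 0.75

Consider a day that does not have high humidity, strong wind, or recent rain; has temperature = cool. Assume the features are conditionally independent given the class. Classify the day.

play: 0.3 × (1−0.25) × 0.65 × (1−0.2) × (1−0.6) = 0.0468
cancel: 0.7 × (1−0.65) × 0.25 × (1−0.8) × (1−0.75) = 0.0030625
Highest score → play.

play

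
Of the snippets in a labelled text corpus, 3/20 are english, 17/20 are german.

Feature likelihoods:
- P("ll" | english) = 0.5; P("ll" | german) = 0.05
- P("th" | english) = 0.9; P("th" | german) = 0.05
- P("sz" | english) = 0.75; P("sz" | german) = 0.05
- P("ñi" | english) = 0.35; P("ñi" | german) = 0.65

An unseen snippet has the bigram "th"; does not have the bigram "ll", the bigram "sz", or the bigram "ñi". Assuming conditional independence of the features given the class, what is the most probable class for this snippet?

german

english: 0.15 × (1−0.5) × 0.9 × (1−0.75) × (1−0.35) = 0.01096875
german: 0.85 × (1−0.05) × 0.05 × (1−0.05) × (1−0.65) = 0.0134246875
Highest score → german.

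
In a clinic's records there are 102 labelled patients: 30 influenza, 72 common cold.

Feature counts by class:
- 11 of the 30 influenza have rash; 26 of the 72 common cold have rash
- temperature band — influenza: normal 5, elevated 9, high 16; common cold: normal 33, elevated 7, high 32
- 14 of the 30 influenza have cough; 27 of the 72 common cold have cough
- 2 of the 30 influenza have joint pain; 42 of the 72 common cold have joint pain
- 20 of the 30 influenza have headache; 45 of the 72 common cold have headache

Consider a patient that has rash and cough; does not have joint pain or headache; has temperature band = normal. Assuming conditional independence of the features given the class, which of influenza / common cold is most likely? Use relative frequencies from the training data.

common cold

influenza: (30/102) × (11/30) × (5/30) × (14/30) × (28/30) × (10/30) ≈ 0.00260954
common cold: (72/102) × (26/72) × (33/72) × (27/72) × (30/72) × (27/72) ≈ 0.00684551
Highest score → common cold.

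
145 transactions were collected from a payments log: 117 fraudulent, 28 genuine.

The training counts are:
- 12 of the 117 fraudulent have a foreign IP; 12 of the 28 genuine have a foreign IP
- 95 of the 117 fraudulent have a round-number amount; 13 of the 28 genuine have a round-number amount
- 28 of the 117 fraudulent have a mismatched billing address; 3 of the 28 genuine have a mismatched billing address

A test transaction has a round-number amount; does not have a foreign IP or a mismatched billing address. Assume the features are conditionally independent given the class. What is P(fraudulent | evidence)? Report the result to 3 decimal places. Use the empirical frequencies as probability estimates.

0.907

fraudulent: (117/145) × (105/117) × (95/117) × (89/117) ≈ 0.447263
genuine: (28/145) × (16/28) × (13/28) × (25/28) ≈ 0.0457424
P(fraudulent | x) = 0.447263 / 0.4930054 ≈ 0.907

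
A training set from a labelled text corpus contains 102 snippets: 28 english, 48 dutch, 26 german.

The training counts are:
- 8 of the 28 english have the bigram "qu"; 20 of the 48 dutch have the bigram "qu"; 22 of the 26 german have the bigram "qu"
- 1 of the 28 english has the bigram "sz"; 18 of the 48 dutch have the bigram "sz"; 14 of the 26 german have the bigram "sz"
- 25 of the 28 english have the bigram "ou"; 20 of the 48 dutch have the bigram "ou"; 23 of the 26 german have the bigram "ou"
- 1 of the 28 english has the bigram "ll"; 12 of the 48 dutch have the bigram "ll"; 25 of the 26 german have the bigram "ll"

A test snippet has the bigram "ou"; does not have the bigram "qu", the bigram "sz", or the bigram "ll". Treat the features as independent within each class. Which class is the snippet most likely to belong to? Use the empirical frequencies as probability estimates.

english: (28/102) × (20/28) × (27/28) × (25/28) × (27/28) ≈ 0.162788
dutch: (48/102) × (28/48) × (30/48) × (20/48) × (36/48) ≈ 0.0536152
german: (26/102) × (4/26) × (12/26) × (23/26) × (1/26) ≈ 0.000615813
Highest score → english.

english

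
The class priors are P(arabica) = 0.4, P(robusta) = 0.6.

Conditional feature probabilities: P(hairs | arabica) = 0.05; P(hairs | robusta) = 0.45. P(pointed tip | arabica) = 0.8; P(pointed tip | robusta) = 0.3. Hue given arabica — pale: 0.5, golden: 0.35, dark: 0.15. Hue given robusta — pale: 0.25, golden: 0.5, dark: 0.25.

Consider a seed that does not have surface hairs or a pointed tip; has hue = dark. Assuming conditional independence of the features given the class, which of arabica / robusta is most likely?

robusta

arabica: 0.4 × (1−0.05) × (1−0.8) × 0.15 = 0.0114
robusta: 0.6 × (1−0.45) × (1−0.3) × 0.25 = 0.05775
Highest score → robusta.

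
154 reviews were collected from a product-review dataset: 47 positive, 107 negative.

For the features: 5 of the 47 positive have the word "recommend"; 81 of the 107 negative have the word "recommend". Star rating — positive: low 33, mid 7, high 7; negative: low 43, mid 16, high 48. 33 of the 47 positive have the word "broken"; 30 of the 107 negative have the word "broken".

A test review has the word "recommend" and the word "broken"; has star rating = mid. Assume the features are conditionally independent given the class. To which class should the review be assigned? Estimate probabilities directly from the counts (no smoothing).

negative

positive: (47/154) × (5/47) × (7/47) × (33/47) ≈ 0.0033952
negative: (107/154) × (81/107) × (16/107) × (30/107) ≈ 0.0220515
Highest score → negative.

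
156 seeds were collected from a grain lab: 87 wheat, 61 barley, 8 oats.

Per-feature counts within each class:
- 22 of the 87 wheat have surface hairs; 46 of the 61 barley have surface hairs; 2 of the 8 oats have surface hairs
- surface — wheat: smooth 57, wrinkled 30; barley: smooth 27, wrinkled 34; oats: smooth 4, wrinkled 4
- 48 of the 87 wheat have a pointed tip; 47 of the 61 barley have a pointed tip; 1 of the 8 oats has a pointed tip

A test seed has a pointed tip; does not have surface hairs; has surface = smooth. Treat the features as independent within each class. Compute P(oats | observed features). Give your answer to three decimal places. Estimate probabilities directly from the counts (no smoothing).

wheat: (87/156) × (65/87) × (57/87) × (48/87) ≈ 0.150614
barley: (61/156) × (15/61) × (27/61) × (47/61) ≈ 0.0327921
oats: (8/156) × (6/8) × (4/8) × (1/8) ≈ 0.00240385
P(oats | x) = 0.00240385 / 0.18580995 ≈ 0.013

0.013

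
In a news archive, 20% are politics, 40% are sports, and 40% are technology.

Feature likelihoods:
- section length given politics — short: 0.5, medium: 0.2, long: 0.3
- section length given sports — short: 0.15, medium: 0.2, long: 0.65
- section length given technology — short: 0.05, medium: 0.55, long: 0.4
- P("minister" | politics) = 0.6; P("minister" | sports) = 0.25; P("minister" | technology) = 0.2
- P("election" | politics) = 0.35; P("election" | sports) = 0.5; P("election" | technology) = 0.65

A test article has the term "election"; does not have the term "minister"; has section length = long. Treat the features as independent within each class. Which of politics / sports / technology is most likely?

sports

politics: 0.2 × 0.3 × (1−0.6) × 0.35 = 0.0084
sports: 0.4 × 0.65 × (1−0.25) × 0.5 = 0.0975
technology: 0.4 × 0.4 × (1−0.2) × 0.65 = 0.0832
Highest score → sports.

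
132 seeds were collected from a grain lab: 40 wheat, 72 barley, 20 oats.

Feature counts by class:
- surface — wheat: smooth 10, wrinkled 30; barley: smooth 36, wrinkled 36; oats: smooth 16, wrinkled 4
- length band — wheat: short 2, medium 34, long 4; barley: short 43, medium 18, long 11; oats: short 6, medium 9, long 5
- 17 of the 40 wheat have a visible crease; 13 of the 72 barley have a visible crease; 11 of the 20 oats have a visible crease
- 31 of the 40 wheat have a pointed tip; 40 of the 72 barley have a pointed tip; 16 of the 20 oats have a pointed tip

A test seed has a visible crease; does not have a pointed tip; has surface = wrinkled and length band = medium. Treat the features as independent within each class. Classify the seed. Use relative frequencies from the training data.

wheat: (40/132) × (30/40) × (34/40) × (17/40) × (9/40) ≈ 0.018473
barley: (72/132) × (36/72) × (18/72) × (13/72) × (32/72) ≈ 0.00547138
oats: (20/132) × (4/20) × (9/20) × (11/20) × (4/20) = 0.0015
Highest score → wheat.

wheat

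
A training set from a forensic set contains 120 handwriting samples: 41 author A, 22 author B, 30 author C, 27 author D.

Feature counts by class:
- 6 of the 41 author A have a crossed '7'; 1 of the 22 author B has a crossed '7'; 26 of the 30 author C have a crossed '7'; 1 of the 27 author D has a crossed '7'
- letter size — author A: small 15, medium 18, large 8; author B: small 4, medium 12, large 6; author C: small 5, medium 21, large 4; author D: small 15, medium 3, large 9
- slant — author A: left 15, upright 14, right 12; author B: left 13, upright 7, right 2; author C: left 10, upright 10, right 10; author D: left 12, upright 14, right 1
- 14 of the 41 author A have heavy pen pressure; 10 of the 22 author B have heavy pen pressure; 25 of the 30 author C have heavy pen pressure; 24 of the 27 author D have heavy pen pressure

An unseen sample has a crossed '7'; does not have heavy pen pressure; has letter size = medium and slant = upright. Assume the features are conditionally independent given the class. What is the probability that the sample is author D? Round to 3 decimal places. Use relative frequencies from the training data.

0.004

author A: (41/120) × (6/41) × (18/41) × (14/41) × (27/41) ≈ 0.00493609
author B: (22/120) × (1/22) × (12/22) × (7/22) × (12/22) ≈ 0.000788881
author C: (30/120) × (26/30) × (21/30) × (10/30) × (5/30) ≈ 0.00842593
author D: (27/120) × (1/27) × (3/27) × (14/27) × (3/27) ≈ 0.0000533455
P(author D | x) = 0.0000533455 / 0.0142042465 ≈ 0.004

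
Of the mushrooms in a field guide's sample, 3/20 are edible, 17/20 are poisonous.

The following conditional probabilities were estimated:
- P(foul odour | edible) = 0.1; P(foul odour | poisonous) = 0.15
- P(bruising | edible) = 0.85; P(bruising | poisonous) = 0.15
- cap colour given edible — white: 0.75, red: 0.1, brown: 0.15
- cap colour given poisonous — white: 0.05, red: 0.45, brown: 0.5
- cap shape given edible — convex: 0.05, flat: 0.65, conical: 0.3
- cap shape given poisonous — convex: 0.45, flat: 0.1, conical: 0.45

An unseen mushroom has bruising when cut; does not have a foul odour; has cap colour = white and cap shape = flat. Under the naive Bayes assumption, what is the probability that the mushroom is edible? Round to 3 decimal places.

0.990

edible: 0.15 × (1−0.1) × 0.85 × 0.75 × 0.65 = 0.055940625
poisonous: 0.85 × (1−0.15) × 0.15 × 0.05 × 0.1 = 0.000541875
P(edible | x) = 0.055940625 / 0.0564825 ≈ 0.990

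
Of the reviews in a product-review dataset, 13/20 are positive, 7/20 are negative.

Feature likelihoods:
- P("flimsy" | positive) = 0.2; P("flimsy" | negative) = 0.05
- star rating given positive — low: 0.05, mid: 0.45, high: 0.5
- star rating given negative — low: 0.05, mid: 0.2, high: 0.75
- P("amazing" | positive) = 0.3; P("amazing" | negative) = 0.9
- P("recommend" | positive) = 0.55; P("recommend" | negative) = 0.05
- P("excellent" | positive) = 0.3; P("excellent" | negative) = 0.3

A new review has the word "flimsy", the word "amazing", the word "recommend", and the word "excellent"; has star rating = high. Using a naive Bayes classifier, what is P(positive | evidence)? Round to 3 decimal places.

positive: 0.65 × 0.2 × 0.5 × 0.3 × 0.55 × 0.3 = 0.0032175
negative: 0.35 × 0.05 × 0.75 × 0.9 × 0.05 × 0.3 = 0.0001771875
P(positive | x) = 0.0032175 / 0.0033946875 ≈ 0.948

0.948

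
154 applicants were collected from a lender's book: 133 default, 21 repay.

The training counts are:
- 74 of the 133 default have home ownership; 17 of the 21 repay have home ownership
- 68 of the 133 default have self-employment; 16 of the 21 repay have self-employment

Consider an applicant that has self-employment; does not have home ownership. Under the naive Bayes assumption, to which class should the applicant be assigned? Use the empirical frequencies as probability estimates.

default: (133/154) × (59/133) × (68/133) ≈ 0.195879
repay: (21/154) × (4/21) × (16/21) ≈ 0.0197897
Highest score → default.

default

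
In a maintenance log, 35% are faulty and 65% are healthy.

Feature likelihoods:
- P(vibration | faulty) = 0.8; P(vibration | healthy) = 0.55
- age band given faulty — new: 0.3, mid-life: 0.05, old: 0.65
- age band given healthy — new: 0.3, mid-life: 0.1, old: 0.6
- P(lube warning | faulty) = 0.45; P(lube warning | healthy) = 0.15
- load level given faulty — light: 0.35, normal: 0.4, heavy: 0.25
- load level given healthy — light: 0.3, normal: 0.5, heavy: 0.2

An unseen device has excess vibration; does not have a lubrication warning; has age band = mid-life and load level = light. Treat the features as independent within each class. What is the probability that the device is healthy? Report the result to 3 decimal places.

0.772

faulty: 0.35 × 0.8 × 0.05 × (1−0.45) × 0.35 = 0.002695
healthy: 0.65 × 0.55 × 0.1 × (1−0.15) × 0.3 = 0.00911625
P(healthy | x) = 0.00911625 / 0.01181125 ≈ 0.772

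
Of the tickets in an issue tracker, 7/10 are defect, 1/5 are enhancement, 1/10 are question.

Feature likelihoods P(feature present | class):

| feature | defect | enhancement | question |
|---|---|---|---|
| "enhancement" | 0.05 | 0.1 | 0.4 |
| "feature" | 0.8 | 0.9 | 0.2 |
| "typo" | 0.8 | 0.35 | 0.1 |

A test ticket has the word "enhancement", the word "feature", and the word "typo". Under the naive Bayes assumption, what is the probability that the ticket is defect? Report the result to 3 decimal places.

0.759

defect: 0.7 × 0.05 × 0.8 × 0.8 = 0.0224
enhancement: 0.2 × 0.1 × 0.9 × 0.35 = 0.0063
question: 0.1 × 0.4 × 0.2 × 0.1 = 0.0008
P(defect | x) = 0.0224 / 0.0295 ≈ 0.759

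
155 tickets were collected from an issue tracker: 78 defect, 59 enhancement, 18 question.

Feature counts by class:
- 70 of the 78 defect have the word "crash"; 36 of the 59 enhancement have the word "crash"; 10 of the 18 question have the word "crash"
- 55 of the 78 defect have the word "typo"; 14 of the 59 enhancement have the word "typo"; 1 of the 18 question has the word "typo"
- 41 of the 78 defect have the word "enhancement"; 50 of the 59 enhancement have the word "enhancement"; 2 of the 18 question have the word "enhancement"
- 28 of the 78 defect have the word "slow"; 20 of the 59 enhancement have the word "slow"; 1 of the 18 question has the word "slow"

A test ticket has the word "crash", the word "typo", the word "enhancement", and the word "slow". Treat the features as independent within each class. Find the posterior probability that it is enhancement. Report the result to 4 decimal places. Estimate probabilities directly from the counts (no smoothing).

defect: (78/155) × (70/78) × (55/78) × (41/78) × (28/78) ≈ 0.0600879
enhancement: (59/155) × (36/59) × (14/59) × (50/59) × (20/59) ≈ 0.0158323
question: (18/155) × (10/18) × (1/18) × (2/18) × (1/18) ≈ 0.0000221249
P(enhancement | x) = 0.0158323 / 0.0759423249 ≈ 0.2085

0.2085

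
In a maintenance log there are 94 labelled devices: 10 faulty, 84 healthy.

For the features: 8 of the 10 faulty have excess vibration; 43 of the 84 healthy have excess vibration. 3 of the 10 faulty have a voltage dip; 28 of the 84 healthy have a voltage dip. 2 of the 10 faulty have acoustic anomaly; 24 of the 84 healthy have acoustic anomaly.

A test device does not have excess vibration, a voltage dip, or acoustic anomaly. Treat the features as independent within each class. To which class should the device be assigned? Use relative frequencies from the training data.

healthy

faulty: (10/94) × (2/10) × (7/10) × (8/10) ≈ 0.0119149
healthy: (84/94) × (41/84) × (56/84) × (60/84) ≈ 0.2077
Highest score → healthy.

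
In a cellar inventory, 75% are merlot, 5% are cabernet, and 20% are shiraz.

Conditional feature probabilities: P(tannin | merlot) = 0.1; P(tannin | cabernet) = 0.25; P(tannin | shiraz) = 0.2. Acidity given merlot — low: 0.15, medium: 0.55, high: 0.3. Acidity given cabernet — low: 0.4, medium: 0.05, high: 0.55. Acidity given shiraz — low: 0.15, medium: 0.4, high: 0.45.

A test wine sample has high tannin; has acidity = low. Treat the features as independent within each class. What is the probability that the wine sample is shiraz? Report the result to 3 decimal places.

0.270

merlot: 0.75 × 0.1 × 0.15 = 0.01125
cabernet: 0.05 × 0.25 × 0.4 = 0.005
shiraz: 0.2 × 0.2 × 0.15 = 0.006
P(shiraz | x) = 0.006 / 0.02225 ≈ 0.270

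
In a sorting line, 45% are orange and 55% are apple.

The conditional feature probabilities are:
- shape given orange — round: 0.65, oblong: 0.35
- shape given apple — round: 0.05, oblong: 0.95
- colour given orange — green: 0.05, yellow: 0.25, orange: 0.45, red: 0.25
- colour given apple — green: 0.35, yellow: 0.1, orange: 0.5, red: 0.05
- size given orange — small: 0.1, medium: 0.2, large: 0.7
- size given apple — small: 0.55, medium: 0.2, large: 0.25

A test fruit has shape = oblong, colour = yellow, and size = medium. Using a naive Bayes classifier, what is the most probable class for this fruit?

orange: 0.45 × 0.35 × 0.25 × 0.2 = 0.007875
apple: 0.55 × 0.95 × 0.1 × 0.2 = 0.01045
Highest score → apple.

apple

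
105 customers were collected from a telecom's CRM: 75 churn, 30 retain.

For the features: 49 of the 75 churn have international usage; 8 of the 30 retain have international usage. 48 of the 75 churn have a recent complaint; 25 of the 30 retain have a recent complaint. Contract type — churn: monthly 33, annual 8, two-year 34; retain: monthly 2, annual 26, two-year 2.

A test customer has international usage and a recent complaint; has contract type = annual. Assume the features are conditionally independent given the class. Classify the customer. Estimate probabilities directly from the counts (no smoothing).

churn: (75/105) × (49/75) × (48/75) × (8/75) ≈ 0.0318578
retain: (30/105) × (8/30) × (25/30) × (26/30) ≈ 0.0550265
Highest score → retain.

retain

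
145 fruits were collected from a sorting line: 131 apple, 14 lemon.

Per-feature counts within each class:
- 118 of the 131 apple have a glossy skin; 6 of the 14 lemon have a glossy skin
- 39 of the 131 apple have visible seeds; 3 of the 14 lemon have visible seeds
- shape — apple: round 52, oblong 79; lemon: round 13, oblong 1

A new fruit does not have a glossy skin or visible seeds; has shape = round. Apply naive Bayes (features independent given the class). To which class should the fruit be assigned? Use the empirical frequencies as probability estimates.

apple: (131/145) × (13/131) × (92/131) × (52/131) ≈ 0.0249933
lemon: (14/145) × (8/14) × (11/14) × (13/14) ≈ 0.0402533
Highest score → lemon.

lemon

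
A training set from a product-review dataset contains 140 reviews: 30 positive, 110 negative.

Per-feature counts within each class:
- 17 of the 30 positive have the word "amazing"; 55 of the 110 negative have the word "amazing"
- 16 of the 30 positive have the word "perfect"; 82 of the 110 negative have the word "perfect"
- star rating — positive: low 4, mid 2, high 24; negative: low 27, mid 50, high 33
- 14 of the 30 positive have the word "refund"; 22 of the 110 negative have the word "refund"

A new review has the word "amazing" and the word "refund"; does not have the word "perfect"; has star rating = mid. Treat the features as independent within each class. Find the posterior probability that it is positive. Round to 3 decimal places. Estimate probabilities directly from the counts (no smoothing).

positive: (30/140) × (17/30) × (14/30) × (2/30) × (14/30) ≈ 0.00176296
negative: (110/140) × (55/110) × (28/110) × (50/110) × (22/110) ≈ 0.00909091
P(positive | x) = 0.00176296 / 0.01085387 ≈ 0.162

0.162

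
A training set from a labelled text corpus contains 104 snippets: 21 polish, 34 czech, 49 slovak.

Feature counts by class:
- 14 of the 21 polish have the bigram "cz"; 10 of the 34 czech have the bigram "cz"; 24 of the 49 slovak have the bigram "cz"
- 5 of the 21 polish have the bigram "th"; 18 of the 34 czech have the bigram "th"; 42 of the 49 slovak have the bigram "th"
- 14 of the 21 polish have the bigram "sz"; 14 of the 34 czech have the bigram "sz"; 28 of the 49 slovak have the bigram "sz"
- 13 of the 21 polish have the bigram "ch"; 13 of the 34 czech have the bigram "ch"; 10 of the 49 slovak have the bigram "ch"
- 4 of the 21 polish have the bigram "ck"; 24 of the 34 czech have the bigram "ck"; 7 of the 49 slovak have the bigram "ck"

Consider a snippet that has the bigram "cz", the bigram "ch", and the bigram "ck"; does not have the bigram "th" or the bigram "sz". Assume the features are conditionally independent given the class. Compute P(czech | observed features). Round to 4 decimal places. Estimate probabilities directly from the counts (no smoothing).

0.6179

polish: (21/104) × (14/21) × (16/21) × (7/21) × (13/21) × (4/21) ≈ 0.00403124
czech: (34/104) × (10/34) × (16/34) × (20/34) × (13/34) × (24/34) ≈ 0.00718382
slovak: (49/104) × (24/49) × (7/49) × (21/49) × (10/49) × (7/49) ≈ 0.000411916
P(czech | x) = 0.00718382 / 0.011626976 ≈ 0.6179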